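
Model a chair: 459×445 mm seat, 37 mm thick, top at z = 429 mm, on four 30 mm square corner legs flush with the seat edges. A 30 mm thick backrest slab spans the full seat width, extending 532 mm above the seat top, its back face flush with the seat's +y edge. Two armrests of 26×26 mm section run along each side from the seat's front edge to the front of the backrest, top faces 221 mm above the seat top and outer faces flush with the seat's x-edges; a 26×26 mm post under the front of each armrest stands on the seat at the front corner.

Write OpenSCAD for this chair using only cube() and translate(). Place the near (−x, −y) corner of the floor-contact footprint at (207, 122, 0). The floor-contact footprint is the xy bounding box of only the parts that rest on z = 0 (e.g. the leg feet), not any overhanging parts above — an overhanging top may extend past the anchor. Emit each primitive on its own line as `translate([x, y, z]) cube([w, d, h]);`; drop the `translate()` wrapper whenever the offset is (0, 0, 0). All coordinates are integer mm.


translate([207, 122, 392]) cube([459, 445, 37]);
translate([207, 122, 0]) cube([30, 30, 392]);
translate([636, 122, 0]) cube([30, 30, 392]);
translate([207, 537, 0]) cube([30, 30, 392]);
translate([636, 537, 0]) cube([30, 30, 392]);
translate([207, 537, 429]) cube([459, 30, 532]);
translate([207, 122, 624]) cube([26, 415, 26]);
translate([640, 122, 624]) cube([26, 415, 26]);
translate([207, 122, 429]) cube([26, 26, 195]);
translate([640, 122, 429]) cube([26, 26, 195]);


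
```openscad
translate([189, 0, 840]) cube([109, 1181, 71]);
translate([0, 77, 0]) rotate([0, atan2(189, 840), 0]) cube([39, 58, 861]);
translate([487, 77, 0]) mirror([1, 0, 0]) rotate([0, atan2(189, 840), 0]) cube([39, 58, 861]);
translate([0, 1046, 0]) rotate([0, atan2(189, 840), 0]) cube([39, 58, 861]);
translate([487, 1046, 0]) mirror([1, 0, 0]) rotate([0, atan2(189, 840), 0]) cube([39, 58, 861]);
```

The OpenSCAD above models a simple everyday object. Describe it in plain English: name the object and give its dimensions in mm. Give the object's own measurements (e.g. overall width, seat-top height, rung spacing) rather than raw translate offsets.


A sawhorse. A 109×1181×71 mm beam (x, y, z) sits on two A-frame leg pairs. Each pair is two raked legs of 39×58 mm section (58 mm along y) splaying symmetrically in x. Each leg rises 840 mm vertically over 189 mm of horizontal reach and is 861 mm long along its own axis. Every leg's outer bottom edge rests on the floor and its outer top edge meets a bottom edge of the beam — the left legs (tilting toward +x) meet the beam's −x bottom edge, the right legs (their mirror images, tilting toward −x) meet its +x bottom edge — so the leg tops tuck under the beam, the beam's underside is 840 mm above the floor, and the feet are 487 mm apart outside-to-outside with the beam centred between them. The two leg pairs are set in 77 mm from either end of the beam.


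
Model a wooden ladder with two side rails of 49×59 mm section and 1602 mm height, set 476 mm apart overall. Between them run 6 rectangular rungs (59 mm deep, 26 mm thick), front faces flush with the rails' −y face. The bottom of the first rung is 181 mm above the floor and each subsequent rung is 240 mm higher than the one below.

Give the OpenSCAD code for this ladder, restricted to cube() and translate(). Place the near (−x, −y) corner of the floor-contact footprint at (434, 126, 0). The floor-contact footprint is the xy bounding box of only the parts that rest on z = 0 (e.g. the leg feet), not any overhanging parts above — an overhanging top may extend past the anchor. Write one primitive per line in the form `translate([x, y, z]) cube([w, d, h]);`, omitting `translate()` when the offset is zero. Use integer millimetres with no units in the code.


translate([434, 126, 0]) cube([49, 59, 1602]);
translate([861, 126, 0]) cube([49, 59, 1602]);
translate([483, 126, 181]) cube([378, 59, 26]);
translate([483, 126, 421]) cube([378, 59, 26]);
translate([483, 126, 661]) cube([378, 59, 26]);
translate([483, 126, 901]) cube([378, 59, 26]);
translate([483, 126, 1141]) cube([378, 59, 26]);
translate([483, 126, 1381]) cube([378, 59, 26]);


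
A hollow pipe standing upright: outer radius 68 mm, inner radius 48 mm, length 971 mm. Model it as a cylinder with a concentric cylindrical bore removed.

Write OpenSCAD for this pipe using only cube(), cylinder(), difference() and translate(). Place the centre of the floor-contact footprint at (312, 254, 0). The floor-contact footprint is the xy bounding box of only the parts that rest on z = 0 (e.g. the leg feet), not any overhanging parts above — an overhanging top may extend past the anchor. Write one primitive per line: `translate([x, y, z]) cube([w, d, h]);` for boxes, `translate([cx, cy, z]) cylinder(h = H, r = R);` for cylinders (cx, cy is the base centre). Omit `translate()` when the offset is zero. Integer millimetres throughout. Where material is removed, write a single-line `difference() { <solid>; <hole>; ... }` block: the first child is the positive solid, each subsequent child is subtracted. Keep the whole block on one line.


difference() { translate([312, 254, 0]) cylinder(h = 971, r = 68); translate([312, 254, 0]) cylinder(h = 971, r = 48); }


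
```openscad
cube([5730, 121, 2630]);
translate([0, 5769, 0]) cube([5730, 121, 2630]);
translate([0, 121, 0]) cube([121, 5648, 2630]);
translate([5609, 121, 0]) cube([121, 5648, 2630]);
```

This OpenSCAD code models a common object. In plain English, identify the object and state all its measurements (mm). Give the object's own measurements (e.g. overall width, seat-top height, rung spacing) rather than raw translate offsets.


The wall frame of a small rectangular building: four walls, each 2630 mm tall and 121 mm thick, enclosing a footprint 5730 mm (x) by 5890 mm (y) outside-to-outside, with no floor or roof. The front and back walls (the −y and +y sides) span the full width; the two side walls fit between them.


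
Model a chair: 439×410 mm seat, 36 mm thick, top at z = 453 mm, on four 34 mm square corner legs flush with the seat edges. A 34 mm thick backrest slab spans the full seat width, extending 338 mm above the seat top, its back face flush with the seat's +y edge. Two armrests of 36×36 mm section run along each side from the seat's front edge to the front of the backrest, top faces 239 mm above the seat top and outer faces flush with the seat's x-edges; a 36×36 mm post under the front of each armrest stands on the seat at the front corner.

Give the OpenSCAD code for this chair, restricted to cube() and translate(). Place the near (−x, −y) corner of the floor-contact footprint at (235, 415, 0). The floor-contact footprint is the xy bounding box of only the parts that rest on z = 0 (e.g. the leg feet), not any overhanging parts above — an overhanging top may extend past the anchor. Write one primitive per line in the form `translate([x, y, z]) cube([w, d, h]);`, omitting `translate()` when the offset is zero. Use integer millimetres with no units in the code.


translate([235, 415, 417]) cube([439, 410, 36]);
translate([235, 415, 0]) cube([34, 34, 417]);
translate([640, 415, 0]) cube([34, 34, 417]);
translate([235, 791, 0]) cube([34, 34, 417]);
translate([640, 791, 0]) cube([34, 34, 417]);
translate([235, 791, 453]) cube([439, 34, 338]);
translate([235, 415, 656]) cube([36, 376, 36]);
translate([638, 415, 656]) cube([36, 376, 36]);
translate([235, 415, 453]) cube([36, 36, 203]);
translate([638, 415, 453]) cube([36, 36, 203]);


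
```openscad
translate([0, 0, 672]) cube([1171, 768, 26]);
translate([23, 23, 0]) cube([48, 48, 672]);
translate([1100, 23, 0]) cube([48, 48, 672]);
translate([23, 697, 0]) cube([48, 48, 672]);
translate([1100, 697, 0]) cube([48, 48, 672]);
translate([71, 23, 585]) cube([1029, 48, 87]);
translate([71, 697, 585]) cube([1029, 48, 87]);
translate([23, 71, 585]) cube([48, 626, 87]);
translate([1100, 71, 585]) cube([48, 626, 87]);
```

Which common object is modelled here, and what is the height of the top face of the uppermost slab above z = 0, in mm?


A table. The table height is 698 mm.

A 1171×768×26 slab sits at z = 672 on four 48 mm square posts — a table. The top surface is at 672 + 26 = 698 mm.


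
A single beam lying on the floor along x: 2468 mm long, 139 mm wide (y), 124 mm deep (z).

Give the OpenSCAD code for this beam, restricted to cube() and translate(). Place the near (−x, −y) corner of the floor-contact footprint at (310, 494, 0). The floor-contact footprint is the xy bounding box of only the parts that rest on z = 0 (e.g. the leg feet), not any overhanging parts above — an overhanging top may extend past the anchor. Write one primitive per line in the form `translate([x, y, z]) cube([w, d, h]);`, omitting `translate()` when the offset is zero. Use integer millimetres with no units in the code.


translate([310, 494, 0]) cube([2468, 139, 124]);


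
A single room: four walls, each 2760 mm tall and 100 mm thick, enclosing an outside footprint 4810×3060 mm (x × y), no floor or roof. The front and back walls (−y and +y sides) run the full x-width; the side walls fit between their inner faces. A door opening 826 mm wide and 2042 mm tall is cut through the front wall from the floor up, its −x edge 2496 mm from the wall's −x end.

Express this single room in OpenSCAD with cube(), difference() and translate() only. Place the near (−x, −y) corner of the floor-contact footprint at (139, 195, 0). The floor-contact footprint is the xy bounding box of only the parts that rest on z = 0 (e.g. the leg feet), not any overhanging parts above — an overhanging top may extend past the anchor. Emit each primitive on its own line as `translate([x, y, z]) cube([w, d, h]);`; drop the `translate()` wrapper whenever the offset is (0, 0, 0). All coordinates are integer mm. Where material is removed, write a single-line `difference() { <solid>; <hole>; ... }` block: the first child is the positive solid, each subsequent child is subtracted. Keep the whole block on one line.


difference() { translate([139, 195, 0]) cube([4810, 100, 2760]); translate([2635, 195, 0]) cube([826, 100, 2042]); }
translate([139, 3155, 0]) cube([4810, 100, 2760]);
translate([139, 295, 0]) cube([100, 2860, 2760]);
translate([4849, 295, 0]) cube([100, 2860, 2760]);


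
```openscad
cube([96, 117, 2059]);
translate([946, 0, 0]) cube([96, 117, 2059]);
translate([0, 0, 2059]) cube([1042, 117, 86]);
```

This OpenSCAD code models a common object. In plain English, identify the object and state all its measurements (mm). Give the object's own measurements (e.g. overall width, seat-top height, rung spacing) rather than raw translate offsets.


A door frame. The clear opening is 850 mm wide and 2059 mm high. Two 96 mm wide jambs, 117 mm deep, stand either side of the opening from the floor to the top of the opening. A 86 mm thick head sits across the top of both jambs, spanning the full outside width of the frame.


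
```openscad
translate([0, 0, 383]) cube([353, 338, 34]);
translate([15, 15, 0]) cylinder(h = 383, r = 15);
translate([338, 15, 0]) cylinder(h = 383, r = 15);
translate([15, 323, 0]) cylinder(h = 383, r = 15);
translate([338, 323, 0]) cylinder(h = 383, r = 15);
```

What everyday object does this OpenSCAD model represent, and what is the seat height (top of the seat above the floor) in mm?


A stool. The seat height is 417 mm.

A 353×338×34 slab at z = 383 on four corner cylinders — a stool. The seat top is 383 + 34 = 417 mm.


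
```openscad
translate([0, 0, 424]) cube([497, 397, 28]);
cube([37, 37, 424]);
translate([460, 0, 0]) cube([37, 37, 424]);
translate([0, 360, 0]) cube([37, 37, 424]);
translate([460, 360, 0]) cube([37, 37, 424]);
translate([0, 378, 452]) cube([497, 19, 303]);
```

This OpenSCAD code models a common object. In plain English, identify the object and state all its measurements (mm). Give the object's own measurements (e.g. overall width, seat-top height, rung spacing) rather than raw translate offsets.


A chair. The seat is a 497×397×28 mm slab with its top at z = 452 mm, on four 37×37 mm corner legs (flush with the seat edges, standing on z = 0). A flat backrest 19 mm thick, 303 mm tall, spans the full seat width and rises from the seat top along its +y edge, rear face flush with the rear of the seat.


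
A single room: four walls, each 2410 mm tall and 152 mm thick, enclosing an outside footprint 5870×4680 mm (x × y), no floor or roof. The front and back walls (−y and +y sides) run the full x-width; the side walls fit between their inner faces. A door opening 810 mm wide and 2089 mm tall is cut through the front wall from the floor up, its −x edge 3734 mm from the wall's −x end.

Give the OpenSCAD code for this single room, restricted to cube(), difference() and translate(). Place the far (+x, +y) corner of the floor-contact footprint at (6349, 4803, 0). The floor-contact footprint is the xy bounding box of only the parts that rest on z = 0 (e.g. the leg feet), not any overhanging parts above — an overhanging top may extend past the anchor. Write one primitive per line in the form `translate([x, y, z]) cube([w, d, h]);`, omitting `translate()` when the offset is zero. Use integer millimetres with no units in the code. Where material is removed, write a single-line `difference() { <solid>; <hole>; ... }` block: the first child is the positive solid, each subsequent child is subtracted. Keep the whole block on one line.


difference() { translate([479, 123, 0]) cube([5870, 152, 2410]); translate([4213, 123, 0]) cube([810, 152, 2089]); }
translate([479, 4651, 0]) cube([5870, 152, 2410]);
translate([479, 275, 0]) cube([152, 4376, 2410]);
translate([6197, 275, 0]) cube([152, 4376, 2410]);


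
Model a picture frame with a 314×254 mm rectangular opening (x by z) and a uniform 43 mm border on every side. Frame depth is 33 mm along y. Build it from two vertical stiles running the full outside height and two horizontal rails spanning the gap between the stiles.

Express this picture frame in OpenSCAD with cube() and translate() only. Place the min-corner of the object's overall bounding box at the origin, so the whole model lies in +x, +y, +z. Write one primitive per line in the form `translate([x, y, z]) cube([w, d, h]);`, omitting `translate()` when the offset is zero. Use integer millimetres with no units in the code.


cube([43, 33, 340]);
translate([357, 0, 0]) cube([43, 33, 340]);
translate([43, 0, 0]) cube([314, 33, 43]);
translate([43, 0, 297]) cube([314, 33, 43]);


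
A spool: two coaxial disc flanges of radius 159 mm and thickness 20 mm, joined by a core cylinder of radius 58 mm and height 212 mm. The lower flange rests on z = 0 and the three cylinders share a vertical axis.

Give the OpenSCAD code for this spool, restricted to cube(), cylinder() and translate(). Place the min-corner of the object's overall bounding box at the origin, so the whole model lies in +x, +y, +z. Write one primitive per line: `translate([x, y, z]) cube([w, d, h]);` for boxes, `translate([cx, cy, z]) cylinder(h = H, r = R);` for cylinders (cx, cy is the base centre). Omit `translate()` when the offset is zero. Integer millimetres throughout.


translate([159, 159, 0]) cylinder(h = 20, r = 159);
translate([159, 159, 20]) cylinder(h = 212, r = 58);
translate([159, 159, 232]) cylinder(h = 20, r = 159);


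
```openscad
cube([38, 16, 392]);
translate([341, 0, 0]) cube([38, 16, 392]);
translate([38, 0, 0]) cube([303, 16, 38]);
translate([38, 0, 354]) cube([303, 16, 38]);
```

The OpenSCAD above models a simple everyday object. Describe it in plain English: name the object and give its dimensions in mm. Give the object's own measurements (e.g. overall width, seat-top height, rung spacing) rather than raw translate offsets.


A rectangular picture frame lying in the x–z plane (depth along y). The opening is 303 mm wide (x) by 316 mm tall (z), surrounded by a border 38 mm wide on all four sides. The frame is 16 mm deep and is made of two full-height vertical stiles with two horizontal rails fitted between them.


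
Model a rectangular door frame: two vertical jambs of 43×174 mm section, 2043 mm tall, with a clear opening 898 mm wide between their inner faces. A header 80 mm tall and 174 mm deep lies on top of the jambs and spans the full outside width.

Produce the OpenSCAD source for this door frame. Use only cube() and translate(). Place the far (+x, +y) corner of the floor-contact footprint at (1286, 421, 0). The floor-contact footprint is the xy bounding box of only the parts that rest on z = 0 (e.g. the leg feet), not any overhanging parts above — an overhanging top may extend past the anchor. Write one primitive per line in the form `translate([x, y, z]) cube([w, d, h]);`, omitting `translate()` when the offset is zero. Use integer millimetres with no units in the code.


translate([302, 247, 0]) cube([43, 174, 2043]);
translate([1243, 247, 0]) cube([43, 174, 2043]);
translate([302, 247, 2043]) cube([984, 174, 80]);


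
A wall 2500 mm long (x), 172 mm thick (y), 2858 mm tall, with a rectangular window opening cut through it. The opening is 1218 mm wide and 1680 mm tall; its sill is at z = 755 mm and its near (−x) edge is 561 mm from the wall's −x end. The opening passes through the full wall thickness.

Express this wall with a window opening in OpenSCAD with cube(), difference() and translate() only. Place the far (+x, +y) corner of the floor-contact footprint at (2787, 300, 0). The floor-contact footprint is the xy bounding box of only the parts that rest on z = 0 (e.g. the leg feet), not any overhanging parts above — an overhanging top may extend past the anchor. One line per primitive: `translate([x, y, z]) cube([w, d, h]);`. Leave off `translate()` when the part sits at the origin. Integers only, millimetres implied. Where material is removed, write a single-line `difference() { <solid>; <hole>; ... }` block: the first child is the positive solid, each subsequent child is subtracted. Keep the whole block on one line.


difference() { translate([287, 128, 0]) cube([2500, 172, 2858]); translate([848, 128, 755]) cube([1218, 172, 1680]); }


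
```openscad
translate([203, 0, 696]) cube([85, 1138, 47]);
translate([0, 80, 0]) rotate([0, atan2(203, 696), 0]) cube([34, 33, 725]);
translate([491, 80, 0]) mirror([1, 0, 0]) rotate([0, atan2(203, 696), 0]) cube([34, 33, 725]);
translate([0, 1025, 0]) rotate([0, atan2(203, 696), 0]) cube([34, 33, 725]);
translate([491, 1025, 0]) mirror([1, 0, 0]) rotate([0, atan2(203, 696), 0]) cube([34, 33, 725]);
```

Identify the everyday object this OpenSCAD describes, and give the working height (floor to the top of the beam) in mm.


A sawhorse. The overall height is 743 mm.

A beam across two mirrored pairs of raked legs — a sawhorse. The beam's underside is at z = 696 (matching the legs' vertical rise in atan2(203, 696)) and the beam is 47 mm tall, so its top is at 696 + 47 = 743 mm. The raked legs top out at the beam's underside, so that is the highest point.


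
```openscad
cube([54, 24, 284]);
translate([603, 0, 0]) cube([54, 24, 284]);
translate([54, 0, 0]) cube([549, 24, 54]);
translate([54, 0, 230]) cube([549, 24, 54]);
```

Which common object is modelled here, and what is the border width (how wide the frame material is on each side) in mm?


A picture frame. The border width is 54 mm.

Four thin pieces enclosing a rectangular opening — a picture frame. The two full-height stiles are 284 mm tall; the top rail sits at z = 230 and is 54 mm tall, so the border above the opening is 284 − 230 = 54 mm, matching the stile x-width.


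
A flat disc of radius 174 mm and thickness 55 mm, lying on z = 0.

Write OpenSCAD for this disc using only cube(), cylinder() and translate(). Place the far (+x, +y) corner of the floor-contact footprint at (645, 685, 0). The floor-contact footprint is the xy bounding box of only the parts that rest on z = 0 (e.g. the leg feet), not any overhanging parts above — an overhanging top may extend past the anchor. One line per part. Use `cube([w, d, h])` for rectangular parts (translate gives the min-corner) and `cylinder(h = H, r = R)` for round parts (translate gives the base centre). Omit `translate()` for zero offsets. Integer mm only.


translate([471, 511, 0]) cylinder(h = 55, r = 174);


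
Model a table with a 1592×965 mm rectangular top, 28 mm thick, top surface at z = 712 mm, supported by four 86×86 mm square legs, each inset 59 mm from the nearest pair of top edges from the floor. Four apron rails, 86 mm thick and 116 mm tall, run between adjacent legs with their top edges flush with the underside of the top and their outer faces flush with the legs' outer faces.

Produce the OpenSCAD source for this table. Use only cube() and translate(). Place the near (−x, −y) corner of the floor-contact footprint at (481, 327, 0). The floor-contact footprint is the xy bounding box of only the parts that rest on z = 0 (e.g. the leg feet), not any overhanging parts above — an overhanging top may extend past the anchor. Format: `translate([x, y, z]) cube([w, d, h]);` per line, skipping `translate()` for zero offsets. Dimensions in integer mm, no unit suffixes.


// leg_h = 712 - 28 = 684
// apron z = 684 - 116 = 568
translate([422, 268, 684]) cube([1592, 965, 28]);
translate([481, 327, 0]) cube([86, 86, 684]);
translate([1869, 327, 0]) cube([86, 86, 684]);
translate([481, 1088, 0]) cube([86, 86, 684]);
translate([1869, 1088, 0]) cube([86, 86, 684]);
translate([567, 327, 568]) cube([1302, 86, 116]);
translate([567, 1088, 568]) cube([1302, 86, 116]);
translate([481, 413, 568]) cube([86, 675, 116]);
translate([1869, 413, 568]) cube([86, 675, 116]);


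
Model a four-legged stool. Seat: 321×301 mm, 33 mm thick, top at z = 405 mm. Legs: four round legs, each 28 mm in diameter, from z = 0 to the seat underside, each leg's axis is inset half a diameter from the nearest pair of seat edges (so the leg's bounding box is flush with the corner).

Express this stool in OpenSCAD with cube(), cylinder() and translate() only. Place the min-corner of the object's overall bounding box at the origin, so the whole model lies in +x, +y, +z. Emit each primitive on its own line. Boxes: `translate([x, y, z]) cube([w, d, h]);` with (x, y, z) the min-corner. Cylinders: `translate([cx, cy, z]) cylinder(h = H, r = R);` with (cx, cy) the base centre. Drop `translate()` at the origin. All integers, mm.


translate([0, 0, 372]) cube([321, 301, 33]);
translate([14, 14, 0]) cylinder(h = 372, r = 14);
translate([307, 14, 0]) cylinder(h = 372, r = 14);
translate([14, 287, 0]) cylinder(h = 372, r = 14);
translate([307, 287, 0]) cylinder(h = 372, r = 14);


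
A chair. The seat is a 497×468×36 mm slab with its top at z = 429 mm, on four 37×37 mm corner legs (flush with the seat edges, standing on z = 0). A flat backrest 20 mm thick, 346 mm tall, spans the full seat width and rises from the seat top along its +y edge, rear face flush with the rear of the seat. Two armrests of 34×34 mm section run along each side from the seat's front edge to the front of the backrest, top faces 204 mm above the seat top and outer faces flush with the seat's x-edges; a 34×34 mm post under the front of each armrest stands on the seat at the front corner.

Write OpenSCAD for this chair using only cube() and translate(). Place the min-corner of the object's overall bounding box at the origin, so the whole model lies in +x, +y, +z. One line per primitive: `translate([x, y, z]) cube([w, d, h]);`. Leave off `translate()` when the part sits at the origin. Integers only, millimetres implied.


translate([0, 0, 393]) cube([497, 468, 36]);
cube([37, 37, 393]);
translate([460, 0, 0]) cube([37, 37, 393]);
translate([0, 431, 0]) cube([37, 37, 393]);
translate([460, 431, 0]) cube([37, 37, 393]);
translate([0, 448, 429]) cube([497, 20, 346]);
translate([0, 0, 599]) cube([34, 448, 34]);
translate([463, 0, 599]) cube([34, 448, 34]);
translate([0, 0, 429]) cube([34, 34, 170]);
translate([463, 0, 429]) cube([34, 34, 170]);


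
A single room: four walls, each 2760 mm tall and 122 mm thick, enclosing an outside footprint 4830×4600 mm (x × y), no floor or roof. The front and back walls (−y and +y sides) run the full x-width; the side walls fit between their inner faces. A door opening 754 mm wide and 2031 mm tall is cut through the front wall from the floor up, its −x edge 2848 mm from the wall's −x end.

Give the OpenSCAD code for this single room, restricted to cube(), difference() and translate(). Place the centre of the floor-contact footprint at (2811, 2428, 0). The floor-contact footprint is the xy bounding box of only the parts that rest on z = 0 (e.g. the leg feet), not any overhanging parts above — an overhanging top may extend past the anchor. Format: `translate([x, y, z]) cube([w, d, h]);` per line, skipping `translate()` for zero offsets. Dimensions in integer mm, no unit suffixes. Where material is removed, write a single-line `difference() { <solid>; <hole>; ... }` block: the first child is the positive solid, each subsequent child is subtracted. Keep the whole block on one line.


difference() { translate([396, 128, 0]) cube([4830, 122, 2760]); translate([3244, 128, 0]) cube([754, 122, 2031]); }
translate([396, 4606, 0]) cube([4830, 122, 2760]);
translate([396, 250, 0]) cube([122, 4356, 2760]);
translate([5104, 250, 0]) cube([122, 4356, 2760]);


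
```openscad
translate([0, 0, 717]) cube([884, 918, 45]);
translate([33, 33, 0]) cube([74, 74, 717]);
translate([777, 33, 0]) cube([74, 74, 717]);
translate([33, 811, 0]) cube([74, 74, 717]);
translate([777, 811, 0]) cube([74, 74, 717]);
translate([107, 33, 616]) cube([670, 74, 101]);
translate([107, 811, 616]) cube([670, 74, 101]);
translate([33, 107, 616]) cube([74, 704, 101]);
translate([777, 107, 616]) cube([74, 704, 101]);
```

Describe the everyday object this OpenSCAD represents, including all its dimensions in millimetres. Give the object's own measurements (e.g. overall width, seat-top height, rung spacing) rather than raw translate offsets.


A table: top 884 mm (x) × 918 mm (y), 45 mm thick, upper face at z = 762 mm, on four 74×74 mm square legs, each inset 33 mm from the nearest pair of top edges from z = 0 to the bottom of the top. Four apron rails, 74 mm thick and 101 mm tall, run between adjacent legs with their top edges flush with the underside of the top and their outer faces flush with the legs' outer faces.


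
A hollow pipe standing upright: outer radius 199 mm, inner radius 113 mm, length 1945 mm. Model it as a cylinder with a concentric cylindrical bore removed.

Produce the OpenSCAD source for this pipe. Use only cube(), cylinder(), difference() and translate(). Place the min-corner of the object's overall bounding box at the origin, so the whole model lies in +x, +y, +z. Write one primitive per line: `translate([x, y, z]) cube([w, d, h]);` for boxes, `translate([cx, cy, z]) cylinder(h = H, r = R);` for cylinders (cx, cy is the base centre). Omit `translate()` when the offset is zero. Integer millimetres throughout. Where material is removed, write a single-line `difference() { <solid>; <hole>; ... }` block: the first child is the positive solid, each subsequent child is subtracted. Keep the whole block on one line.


difference() { translate([199, 199, 0]) cylinder(h = 1945, r = 199); translate([199, 199, 0]) cylinder(h = 1945, r = 113); }


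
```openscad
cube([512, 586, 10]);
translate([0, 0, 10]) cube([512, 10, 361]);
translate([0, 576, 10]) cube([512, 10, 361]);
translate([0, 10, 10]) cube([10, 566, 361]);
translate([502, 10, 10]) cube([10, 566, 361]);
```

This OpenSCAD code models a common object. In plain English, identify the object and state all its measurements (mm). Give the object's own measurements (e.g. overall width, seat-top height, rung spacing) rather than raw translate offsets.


An open-topped rectangular box: outside dimensions 512×586×371 mm, with a uniform wall and base thickness of 10 mm. The base is a full 512×586 slab on the floor; four walls sit on top of the base. The front and back walls (the −y and +y sides) span the full width; the two side walls fit between them.


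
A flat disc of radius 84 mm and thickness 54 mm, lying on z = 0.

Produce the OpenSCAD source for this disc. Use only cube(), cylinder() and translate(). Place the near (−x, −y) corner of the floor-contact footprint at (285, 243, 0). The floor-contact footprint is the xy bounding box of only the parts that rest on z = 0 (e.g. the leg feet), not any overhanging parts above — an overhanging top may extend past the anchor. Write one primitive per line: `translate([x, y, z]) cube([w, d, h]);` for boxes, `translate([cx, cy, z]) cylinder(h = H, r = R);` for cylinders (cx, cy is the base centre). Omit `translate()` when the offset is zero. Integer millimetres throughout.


translate([369, 327, 0]) cylinder(h = 54, r = 84);


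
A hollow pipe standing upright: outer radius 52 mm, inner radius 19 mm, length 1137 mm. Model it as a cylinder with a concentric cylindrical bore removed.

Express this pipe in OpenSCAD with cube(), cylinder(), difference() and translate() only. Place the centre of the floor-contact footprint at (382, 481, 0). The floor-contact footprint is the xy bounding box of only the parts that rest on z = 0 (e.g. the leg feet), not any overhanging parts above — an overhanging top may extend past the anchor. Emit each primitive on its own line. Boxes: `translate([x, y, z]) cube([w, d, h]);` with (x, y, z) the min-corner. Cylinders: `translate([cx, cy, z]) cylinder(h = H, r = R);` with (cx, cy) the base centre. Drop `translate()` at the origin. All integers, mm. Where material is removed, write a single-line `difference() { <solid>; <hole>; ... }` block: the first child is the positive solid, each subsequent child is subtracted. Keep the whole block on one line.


difference() { translate([382, 481, 0]) cylinder(h = 1137, r = 52); translate([382, 481, 0]) cylinder(h = 1137, r = 19); }


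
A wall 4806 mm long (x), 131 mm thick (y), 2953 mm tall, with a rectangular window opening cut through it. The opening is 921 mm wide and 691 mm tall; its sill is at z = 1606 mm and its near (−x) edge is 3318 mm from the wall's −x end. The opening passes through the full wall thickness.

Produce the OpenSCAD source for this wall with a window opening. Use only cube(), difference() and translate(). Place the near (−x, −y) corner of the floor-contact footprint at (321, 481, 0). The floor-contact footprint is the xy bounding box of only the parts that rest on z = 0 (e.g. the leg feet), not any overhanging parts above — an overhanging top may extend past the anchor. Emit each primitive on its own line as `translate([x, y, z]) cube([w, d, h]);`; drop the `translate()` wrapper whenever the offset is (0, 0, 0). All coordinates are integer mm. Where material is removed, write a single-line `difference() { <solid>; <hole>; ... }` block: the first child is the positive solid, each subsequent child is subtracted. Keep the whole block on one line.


difference() { translate([321, 481, 0]) cube([4806, 131, 2953]); translate([3639, 481, 1606]) cube([921, 131, 691]); }


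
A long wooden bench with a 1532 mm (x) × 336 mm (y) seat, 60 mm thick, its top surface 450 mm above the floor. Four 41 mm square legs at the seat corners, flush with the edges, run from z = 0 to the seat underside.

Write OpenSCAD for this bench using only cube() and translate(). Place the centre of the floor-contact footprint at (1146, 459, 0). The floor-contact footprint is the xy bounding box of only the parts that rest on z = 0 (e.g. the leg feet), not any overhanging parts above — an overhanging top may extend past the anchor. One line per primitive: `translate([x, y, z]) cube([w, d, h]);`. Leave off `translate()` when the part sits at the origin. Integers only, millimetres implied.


// leg_h = 450 − 60 = 390
translate([380, 291, 390]) cube([1532, 336, 60]);
translate([380, 291, 0]) cube([41, 41, 390]);
translate([380, 586, 0]) cube([41, 41, 390]);
translate([1871, 291, 0]) cube([41, 41, 390]);
translate([1871, 586, 0]) cube([41, 41, 390]);


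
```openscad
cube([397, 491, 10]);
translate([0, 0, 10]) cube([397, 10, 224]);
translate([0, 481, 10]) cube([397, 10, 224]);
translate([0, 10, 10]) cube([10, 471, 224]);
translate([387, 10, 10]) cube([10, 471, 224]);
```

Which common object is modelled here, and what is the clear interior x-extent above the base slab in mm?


An open box. The internal width is 377 mm.

A 397×491 base slab with four walls standing on it — an open box. The base is 397 mm wide and the walls are 10 mm thick, so the internal width is 397 − 2 × 10 = 377 mm.


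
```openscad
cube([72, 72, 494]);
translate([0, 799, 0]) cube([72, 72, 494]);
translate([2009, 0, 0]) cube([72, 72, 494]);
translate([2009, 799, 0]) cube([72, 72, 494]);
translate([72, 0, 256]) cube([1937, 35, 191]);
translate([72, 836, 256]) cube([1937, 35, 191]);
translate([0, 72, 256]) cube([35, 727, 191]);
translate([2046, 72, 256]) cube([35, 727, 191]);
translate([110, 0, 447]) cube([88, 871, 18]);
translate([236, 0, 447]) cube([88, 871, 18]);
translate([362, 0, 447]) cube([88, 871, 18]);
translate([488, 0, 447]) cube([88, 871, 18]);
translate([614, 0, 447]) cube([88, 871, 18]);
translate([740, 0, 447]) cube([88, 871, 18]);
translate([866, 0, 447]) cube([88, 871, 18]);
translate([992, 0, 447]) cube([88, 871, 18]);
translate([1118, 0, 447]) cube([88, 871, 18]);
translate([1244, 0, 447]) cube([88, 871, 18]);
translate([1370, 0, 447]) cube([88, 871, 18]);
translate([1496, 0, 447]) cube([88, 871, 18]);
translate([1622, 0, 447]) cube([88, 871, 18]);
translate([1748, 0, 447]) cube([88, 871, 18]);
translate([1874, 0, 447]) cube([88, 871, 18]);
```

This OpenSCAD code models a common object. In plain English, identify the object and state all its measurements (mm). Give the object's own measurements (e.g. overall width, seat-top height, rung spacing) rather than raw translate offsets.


A bed frame 2081 mm long (x) by 871 mm wide (y). Four 72×72 mm corner posts, 494 mm tall, at the corners of the footprint. Four rails of 35 mm thickness and 191 mm height run between adjacent posts with their undersides at z = 256 mm, their outer faces flush with the outside of the frame (the two x-running rails run between the posts' inner faces; the two y-running rails run between the posts' inner faces). 15 slats, each 88 mm wide (x) and 18 mm thick, lie across the top of the two x-running rails, running the full 871 mm width of the frame in y; along x they sit between the end posts with a 38 mm gap after the −x posts and between neighbouring slats, leaving 47 mm before the +x posts.


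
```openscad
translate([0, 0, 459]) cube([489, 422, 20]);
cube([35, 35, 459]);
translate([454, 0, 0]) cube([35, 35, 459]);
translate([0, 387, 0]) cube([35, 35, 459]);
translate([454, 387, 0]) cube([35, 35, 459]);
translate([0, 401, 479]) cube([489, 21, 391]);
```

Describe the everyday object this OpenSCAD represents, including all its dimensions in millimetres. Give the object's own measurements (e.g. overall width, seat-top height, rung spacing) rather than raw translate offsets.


A chair. The seat is a 489×422×20 mm slab with its top at z = 479 mm, on four 35×35 mm corner legs (flush with the seat edges, standing on z = 0). A flat backrest 21 mm thick, 391 mm tall, spans the full seat width and rises from the seat top along its +y edge, rear face flush with the rear of the seat.


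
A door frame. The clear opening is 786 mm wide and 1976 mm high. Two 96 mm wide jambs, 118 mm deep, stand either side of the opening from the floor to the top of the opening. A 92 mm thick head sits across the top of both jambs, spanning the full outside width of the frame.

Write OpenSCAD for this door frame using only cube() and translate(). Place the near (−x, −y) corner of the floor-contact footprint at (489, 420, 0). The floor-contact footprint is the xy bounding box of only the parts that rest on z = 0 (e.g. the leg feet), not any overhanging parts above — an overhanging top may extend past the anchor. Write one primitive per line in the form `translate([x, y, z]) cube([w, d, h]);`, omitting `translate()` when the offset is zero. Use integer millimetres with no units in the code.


translate([489, 420, 0]) cube([96, 118, 1976]);
translate([1371, 420, 0]) cube([96, 118, 1976]);
translate([489, 420, 1976]) cube([978, 118, 92]);


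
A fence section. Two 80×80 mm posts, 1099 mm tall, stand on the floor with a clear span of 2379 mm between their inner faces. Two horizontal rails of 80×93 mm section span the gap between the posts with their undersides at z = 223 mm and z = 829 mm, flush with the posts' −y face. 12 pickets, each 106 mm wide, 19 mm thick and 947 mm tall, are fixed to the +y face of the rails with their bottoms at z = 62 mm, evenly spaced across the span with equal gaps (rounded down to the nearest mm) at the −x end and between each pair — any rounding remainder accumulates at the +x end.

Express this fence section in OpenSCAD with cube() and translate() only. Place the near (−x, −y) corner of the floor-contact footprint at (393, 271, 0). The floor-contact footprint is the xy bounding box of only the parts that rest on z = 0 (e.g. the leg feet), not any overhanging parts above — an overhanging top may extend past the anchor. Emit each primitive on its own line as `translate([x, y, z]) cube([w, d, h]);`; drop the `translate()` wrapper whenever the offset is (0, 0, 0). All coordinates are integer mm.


translate([393, 271, 0]) cube([80, 80, 1099]);
translate([2852, 271, 0]) cube([80, 80, 1099]);
translate([473, 271, 223]) cube([2379, 80, 93]);
translate([473, 271, 829]) cube([2379, 80, 93]);
translate([558, 351, 62]) cube([106, 19, 947]);
translate([749, 351, 62]) cube([106, 19, 947]);
translate([940, 351, 62]) cube([106, 19, 947]);
translate([1131, 351, 62]) cube([106, 19, 947]);
translate([1322, 351, 62]) cube([106, 19, 947]);
translate([1513, 351, 62]) cube([106, 19, 947]);
translate([1704, 351, 62]) cube([106, 19, 947]);
translate([1895, 351, 62]) cube([106, 19, 947]);
translate([2086, 351, 62]) cube([106, 19, 947]);
translate([2277, 351, 62]) cube([106, 19, 947]);
translate([2468, 351, 62]) cube([106, 19, 947]);
translate([2659, 351, 62]) cube([106, 19, 947]);


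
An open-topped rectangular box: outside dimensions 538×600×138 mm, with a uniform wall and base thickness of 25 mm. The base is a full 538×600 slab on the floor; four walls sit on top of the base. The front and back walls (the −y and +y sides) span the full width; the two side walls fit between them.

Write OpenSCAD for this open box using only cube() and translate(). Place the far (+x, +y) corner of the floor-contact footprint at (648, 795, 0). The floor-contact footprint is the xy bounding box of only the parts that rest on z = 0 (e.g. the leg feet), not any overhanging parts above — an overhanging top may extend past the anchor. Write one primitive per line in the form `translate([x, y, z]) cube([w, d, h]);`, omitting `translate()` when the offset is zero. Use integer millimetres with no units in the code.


translate([110, 195, 0]) cube([538, 600, 25]);
translate([110, 195, 25]) cube([538, 25, 113]);
translate([110, 770, 25]) cube([538, 25, 113]);
translate([110, 220, 25]) cube([25, 550, 113]);
translate([623, 220, 25]) cube([25, 550, 113]);


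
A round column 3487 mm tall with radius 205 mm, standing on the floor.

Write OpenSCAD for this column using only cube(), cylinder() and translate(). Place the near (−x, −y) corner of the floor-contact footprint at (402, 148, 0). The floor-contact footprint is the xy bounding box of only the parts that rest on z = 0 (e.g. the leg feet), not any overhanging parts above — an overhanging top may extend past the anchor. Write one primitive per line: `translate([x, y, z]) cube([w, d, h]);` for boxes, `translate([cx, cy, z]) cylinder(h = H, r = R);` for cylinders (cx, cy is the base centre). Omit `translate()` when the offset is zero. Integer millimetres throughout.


translate([607, 353, 0]) cylinder(h = 3487, r = 205);


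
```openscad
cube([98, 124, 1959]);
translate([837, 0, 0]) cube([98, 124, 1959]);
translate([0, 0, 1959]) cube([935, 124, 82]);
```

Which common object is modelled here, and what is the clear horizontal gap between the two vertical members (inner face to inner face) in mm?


A door frame. The clear opening width is 739 mm.

Two 1959 mm tall posts with a header on top — a door frame. The left jamb is 98 mm wide at x = 0; the right jamb starts at x = 837. The clear opening is 837 − 98 = 739 mm.
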